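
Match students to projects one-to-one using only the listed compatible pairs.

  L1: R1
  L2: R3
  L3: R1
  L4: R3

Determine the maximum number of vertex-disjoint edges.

Unit-capacity flow: source→left, listed edges, right→sink; max matching = max flow.
Augmenting path L1→R1 (+1); matched 1.
Augmenting path L2→R3 (+1); matched 2.
No augmenting path remains; maximum matching = 2.
König certificate: {R1, R3} is a vertex cover of size 2 (every listed pair touches it), so no matching can be larger.

2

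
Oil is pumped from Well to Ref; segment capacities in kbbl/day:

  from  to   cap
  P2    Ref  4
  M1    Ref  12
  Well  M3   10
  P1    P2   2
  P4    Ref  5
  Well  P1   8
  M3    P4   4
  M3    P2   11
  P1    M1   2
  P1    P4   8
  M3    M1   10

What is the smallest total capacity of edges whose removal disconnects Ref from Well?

Augment Well→P1→P2→Ref: bottleneck 2, flow now 2.
Augment Well→P1→M1→Ref: bottleneck 2, flow now 4.
Augment Well→P1→P4→Ref: bottleneck 4, flow now 8.
Augment Well→M3→P2→Ref: bottleneck 2, flow now 10.
Augment Well→M3→M1→Ref: bottleneck 8, flow now 18.
No augmenting path remains; maximum flow = 18.
By max-flow min-cut, the minimum cut capacity equals the max flow.
In the residual graph, reachable from Well: {Well}.
Min-cut edges: Well→P1 (8), Well→M3 (10); capacity 8 + 10 = 18.

18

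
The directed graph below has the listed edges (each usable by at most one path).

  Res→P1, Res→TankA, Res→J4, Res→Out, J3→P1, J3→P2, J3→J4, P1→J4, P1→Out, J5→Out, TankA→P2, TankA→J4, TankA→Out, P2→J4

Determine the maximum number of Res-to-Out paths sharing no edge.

3

Assign every edge capacity 1; by Menger, the answer equals the max flow.
Path Res→Out (+1); total 1.
Path Res→P1→Out (+1); total 2.
Path Res→TankA→Out (+1); total 3.
No residual Res→Out path; max flow = 3.
Certifying cut of size 3: {Res→Out, Res→P1, Res→TankA}.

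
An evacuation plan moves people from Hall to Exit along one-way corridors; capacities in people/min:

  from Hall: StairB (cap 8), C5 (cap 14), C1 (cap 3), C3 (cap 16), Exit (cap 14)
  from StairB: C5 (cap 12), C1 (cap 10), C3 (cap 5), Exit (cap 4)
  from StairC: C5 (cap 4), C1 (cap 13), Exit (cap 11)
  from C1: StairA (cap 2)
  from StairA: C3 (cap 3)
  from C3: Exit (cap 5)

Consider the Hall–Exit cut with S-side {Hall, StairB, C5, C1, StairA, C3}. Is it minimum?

Yes — it is a minimum cut (capacity 23).

Given cut capacity: 14 + 4 + 5 = 23.
Augment Hall→Exit: bottleneck 14, flow now 14.
Augment Hall→StairB→Exit: bottleneck 4, flow now 18.
Augment Hall→C3→Exit: bottleneck 5, flow now 23.
No augmenting path remains; maximum flow = 23.
Cut capacity 23 equals the max flow, so it is a minimum cut.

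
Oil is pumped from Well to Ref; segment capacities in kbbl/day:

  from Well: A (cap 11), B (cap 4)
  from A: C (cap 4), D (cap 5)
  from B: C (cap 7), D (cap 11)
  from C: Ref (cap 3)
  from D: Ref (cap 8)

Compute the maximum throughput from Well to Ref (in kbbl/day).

11

Augment Well→A→C→Ref: bottleneck 3, flow now 3.
Augment Well→A→D→Ref: bottleneck 5, flow now 8.
Augment Well→B→D→Ref: bottleneck 3, flow now 11.
No augmenting path remains; maximum flow = 11.
In the residual graph, reachable from Well: {Well, A, B, C, D}.
Min-cut edges: C→Ref (3), D→Ref (8); capacity 3 + 8 = 11.
This cut is saturated, so no flow can exceed 11.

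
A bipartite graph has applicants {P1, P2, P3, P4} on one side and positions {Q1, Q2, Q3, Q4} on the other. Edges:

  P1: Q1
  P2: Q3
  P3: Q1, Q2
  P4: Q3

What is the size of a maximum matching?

Unit-capacity flow: source→left, listed edges, right→sink; max matching = max flow.
Augmenting path P1→Q1 (+1); matched 1.
Augmenting path P2→Q3 (+1); matched 2.
Augmenting path P3→Q2 (+1); matched 3.
No augmenting path remains; maximum matching = 3.
König certificate: {P1, P3, Q3} is a vertex cover of size 3 (every listed pair touches it), so no matching can be larger.

3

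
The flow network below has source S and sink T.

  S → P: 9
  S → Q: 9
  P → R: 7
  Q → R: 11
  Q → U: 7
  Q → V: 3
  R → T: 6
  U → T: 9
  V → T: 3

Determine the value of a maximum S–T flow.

Augment S→P→R→T: bottleneck 6, flow now 6.
Augment S→Q→U→T: bottleneck 7, flow now 13.
Augment S→Q→V→T: bottleneck 2, flow now 15.
No augmenting path remains; maximum flow = 15.
In the residual graph, reachable from S: {S, P, R}.
Min-cut edges: S→Q (9), R→T (6); capacity 9 + 6 = 15.
This cut is saturated, so no flow can exceed 15.

15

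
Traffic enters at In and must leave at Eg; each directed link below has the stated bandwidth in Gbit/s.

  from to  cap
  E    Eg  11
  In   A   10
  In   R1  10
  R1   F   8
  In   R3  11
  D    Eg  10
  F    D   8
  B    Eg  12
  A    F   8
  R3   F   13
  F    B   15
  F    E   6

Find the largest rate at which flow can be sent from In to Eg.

26

Augment In→R1→F→B→Eg: bottleneck 8, flow now 8.
Augment In→R3→F→B→Eg: bottleneck 4, flow now 12.
Augment In→R3→F→D→Eg: bottleneck 7, flow now 19.
Augment In→A→F→D→Eg: bottleneck 1, flow now 20.
Augment In→A→F→E→Eg: bottleneck 6, flow now 26.
No augmenting path remains; maximum flow = 26.
In the residual graph, reachable from In: {In, R1, R3, A, F, B}.
Min-cut edges: F→D (8), F→E (6), B→Eg (12); capacity 8 + 6 + 12 = 26.
This cut is saturated, so no flow can exceed 26.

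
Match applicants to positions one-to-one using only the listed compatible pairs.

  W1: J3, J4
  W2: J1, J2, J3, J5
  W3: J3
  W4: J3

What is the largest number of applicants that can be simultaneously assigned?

Unit-capacity flow: source→left, listed edges, right→sink; max matching = max flow.
Augmenting path W1→J3 (+1); matched 1.
Augmenting path W2→J1 (+1); matched 2.
Augmenting path W3→J3→W1→J4 (+1); matched 3.
No augmenting path remains; maximum matching = 3.
König certificate: {W1, W2, J3} is a vertex cover of size 3 (every listed pair touches it), so no matching can be larger.

3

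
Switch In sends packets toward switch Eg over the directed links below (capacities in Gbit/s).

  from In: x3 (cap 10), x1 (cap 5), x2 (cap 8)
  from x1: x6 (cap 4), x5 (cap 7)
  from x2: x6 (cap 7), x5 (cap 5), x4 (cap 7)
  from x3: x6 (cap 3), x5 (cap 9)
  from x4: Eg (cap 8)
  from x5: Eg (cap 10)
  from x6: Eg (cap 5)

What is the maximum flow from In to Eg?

22

Augment In→x1→x5→Eg: bottleneck 5, flow now 5.
Augment In→x2→x4→Eg: bottleneck 7, flow now 12.
Augment In→x2→x5→Eg: bottleneck 1, flow now 13.
Augment In→x3→x5→Eg: bottleneck 4, flow now 17.
Augment In→x3→x6→Eg: bottleneck 3, flow now 20.
Augment In→x3→x5→x1→x6→Eg: bottleneck 2, flow now 22. (uses reverse residual edge)
No augmenting path remains; maximum flow = 22.
In the residual graph, reachable from In: {In, x1, x2, x3, x5, x6}.
Min-cut edges: x2→x4 (7), x5→Eg (10), x6→Eg (5); capacity 7 + 10 + 5 = 22.
This cut is saturated, so no flow can exceed 22.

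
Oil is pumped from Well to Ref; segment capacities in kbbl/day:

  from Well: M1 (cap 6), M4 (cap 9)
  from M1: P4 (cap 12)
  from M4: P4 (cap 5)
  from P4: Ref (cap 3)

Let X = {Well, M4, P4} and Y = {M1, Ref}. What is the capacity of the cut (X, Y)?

Edges leaving {Well, M4, P4}: Well→M1 (6), P4→Ref (3).
Cut capacity = 6 + 3 = 9.

9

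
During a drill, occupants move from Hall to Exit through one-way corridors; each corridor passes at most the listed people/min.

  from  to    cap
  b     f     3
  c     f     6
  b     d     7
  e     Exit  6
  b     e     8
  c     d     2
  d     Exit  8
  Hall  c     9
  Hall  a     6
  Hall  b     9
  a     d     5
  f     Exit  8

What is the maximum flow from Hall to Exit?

Augment Hall→a→d→Exit: bottleneck 5, flow now 5.
Augment Hall→b→d→Exit: bottleneck 3, flow now 8.
Augment Hall→b→e→Exit: bottleneck 6, flow now 14.
Augment Hall→c→f→Exit: bottleneck 6, flow now 20.
Augment Hall→c→d→b→f→Exit: bottleneck 2, flow now 22. (uses reverse residual edge)
No augmenting path remains; maximum flow = 22.
In the residual graph, reachable from Hall: {Hall, a, c}.
Min-cut edges: Hall→b (9), a→d (5), c→d (2), c→f (6); capacity 9 + 5 + 2 + 6 = 22.
This cut is saturated, so no flow can exceed 22.

22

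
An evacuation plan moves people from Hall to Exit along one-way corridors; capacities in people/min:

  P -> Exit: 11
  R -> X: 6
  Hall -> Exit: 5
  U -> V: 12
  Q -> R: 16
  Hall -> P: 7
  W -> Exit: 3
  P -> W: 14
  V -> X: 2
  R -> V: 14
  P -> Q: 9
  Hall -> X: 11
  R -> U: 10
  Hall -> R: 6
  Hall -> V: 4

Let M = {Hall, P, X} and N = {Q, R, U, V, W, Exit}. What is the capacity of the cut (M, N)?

49

Edges leaving {Hall, P, X}: Hall→R (6), Hall→V (4), Hall→Exit (5), P→Q (9), P→W (14), P→Exit (11).
Cut capacity = 6 + 4 + 5 + 9 + 14 + 11 = 49.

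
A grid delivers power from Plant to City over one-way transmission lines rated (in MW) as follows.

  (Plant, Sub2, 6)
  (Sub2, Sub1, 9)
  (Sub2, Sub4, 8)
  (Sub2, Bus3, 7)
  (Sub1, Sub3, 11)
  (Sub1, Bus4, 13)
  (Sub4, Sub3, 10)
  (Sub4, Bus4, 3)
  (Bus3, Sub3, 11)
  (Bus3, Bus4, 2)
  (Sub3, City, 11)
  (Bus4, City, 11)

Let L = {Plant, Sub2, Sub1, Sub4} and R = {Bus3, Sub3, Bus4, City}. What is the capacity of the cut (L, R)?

44

Edges leaving {Plant, Sub2, Sub1, Sub4}: Sub2→Bus3 (7), Sub1→Sub3 (11), Sub1→Bus4 (13), Sub4→Sub3 (10), Sub4→Bus4 (3).
Cut capacity = 7 + 11 + 13 + 10 + 3 = 44.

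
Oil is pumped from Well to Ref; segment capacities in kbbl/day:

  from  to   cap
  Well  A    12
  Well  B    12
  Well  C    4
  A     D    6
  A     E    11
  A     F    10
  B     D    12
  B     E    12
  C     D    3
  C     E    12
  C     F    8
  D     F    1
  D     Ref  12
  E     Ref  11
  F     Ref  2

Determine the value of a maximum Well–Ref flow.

Augment Well→A→D→Ref: bottleneck 6, flow now 6.
Augment Well→A→E→Ref: bottleneck 6, flow now 12.
Augment Well→B→D→Ref: bottleneck 6, flow now 18.
Augment Well→B→E→Ref: bottleneck 5, flow now 23.
Augment Well→C→F→Ref: bottleneck 2, flow now 25.
No augmenting path remains; maximum flow = 25.
In the residual graph, reachable from Well: {Well, A, B, C, D, E, F}.
Min-cut edges: D→Ref (12), E→Ref (11), F→Ref (2); capacity 12 + 11 + 2 = 25.
This cut is saturated, so no flow can exceed 25.

25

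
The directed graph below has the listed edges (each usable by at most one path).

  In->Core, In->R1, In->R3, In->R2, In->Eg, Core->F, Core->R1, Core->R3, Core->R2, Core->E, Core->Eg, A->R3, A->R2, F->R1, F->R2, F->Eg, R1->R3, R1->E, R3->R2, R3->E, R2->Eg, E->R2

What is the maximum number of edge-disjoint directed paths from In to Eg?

3

Assign every edge capacity 1; by Menger, the answer equals the max flow.
Path In→Eg (+1); total 1.
Path In→Core→Eg (+1); total 2.
Path In→R2→Eg (+1); total 3.
No residual In→Eg path; max flow = 3.
Certifying cut of size 3: {In→Core, In→Eg, R2→Eg}.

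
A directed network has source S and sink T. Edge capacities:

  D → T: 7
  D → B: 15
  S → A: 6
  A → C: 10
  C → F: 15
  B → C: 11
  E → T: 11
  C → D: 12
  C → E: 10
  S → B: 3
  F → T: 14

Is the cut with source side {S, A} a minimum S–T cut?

No — its capacity is 13, but the minimum cut has capacity 9.

Given cut capacity: 3 + 10 = 13.
Augment S→A→C→D→T: bottleneck 6, flow now 6.
Augment S→B→C→D→T: bottleneck 1, flow now 7.
Augment S→B→C→E→T: bottleneck 2, flow now 9.
No augmenting path remains; maximum flow = 9.
In the residual graph, reachable from S: {S}.
Min-cut edges: S→A (6), S→B (3); capacity 6 + 3 = 9.
Cut capacity 13 exceeds the max flow 9, so it is not minimum.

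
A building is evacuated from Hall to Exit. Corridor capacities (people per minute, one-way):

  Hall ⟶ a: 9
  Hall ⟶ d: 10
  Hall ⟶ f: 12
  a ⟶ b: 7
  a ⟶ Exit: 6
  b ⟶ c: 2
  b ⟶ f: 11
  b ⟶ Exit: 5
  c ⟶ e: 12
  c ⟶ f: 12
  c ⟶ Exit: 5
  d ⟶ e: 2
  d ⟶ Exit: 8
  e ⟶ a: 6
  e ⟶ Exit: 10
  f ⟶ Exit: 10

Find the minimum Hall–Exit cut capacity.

29

Augment Hall→a→Exit: bottleneck 6, flow now 6.
Augment Hall→d→Exit: bottleneck 8, flow now 14.
Augment Hall→f→Exit: bottleneck 10, flow now 24.
Augment Hall→a→b→Exit: bottleneck 3, flow now 27.
Augment Hall→d→e→Exit: bottleneck 2, flow now 29.
No augmenting path remains; maximum flow = 29.
By max-flow min-cut, the minimum cut capacity equals the max flow.
In the residual graph, reachable from Hall: {Hall, f}.
Min-cut edges: Hall→a (9), Hall→d (10), f→Exit (10); capacity 9 + 10 + 10 = 29.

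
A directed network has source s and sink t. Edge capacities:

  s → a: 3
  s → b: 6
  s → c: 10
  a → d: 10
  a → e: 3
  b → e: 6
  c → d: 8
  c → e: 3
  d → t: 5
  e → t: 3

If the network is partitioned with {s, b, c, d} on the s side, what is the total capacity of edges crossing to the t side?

Edges leaving {s, b, c, d}: s→a (3), b→e (6), c→e (3), d→t (5).
Cut capacity = 3 + 6 + 3 + 5 = 17.

17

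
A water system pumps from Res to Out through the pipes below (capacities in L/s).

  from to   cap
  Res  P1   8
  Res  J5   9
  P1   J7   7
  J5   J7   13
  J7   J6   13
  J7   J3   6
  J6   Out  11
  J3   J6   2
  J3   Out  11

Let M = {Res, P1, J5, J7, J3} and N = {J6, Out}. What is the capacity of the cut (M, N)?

Edges leaving {Res, P1, J5, J7, J3}: J7→J6 (13), J3→J6 (2), J3→Out (11).
Cut capacity = 13 + 2 + 11 = 26.

26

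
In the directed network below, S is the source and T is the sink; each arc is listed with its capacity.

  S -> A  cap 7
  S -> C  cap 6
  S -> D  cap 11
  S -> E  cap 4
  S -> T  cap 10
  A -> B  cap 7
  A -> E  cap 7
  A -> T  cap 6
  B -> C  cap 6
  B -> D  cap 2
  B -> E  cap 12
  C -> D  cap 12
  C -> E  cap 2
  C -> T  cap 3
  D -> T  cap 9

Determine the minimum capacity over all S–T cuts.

28

Augment S→T: bottleneck 10, flow now 10.
Augment S→A→T: bottleneck 6, flow now 16.
Augment S→C→T: bottleneck 3, flow now 19.
Augment S→D→T: bottleneck 9, flow now 28.
No augmenting path remains; maximum flow = 28.
By max-flow min-cut, the minimum cut capacity equals the max flow.
In the residual graph, reachable from S: {S, A, B, C, D, E}.
Min-cut edges: S→T (10), A→T (6), C→T (3), D→T (9); capacity 10 + 6 + 3 + 9 = 28.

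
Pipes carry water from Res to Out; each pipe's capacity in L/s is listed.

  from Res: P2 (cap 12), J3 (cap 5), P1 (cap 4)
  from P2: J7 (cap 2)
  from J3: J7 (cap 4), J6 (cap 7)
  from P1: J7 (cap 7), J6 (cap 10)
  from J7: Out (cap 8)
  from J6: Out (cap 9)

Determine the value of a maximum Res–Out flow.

Augment Res→P2→J7→Out: bottleneck 2, flow now 2.
Augment Res→J3→J7→Out: bottleneck 4, flow now 6.
Augment Res→J3→J6→Out: bottleneck 1, flow now 7.
Augment Res→P1→J7→Out: bottleneck 2, flow now 9.
Augment Res→P1→J6→Out: bottleneck 2, flow now 11.
No augmenting path remains; maximum flow = 11.
In the residual graph, reachable from Res: {Res, P2}.
Min-cut edges: Res→J3 (5), Res→P1 (4), P2→J7 (2); capacity 5 + 4 + 2 = 11.
This cut is saturated, so no flow can exceed 11.

11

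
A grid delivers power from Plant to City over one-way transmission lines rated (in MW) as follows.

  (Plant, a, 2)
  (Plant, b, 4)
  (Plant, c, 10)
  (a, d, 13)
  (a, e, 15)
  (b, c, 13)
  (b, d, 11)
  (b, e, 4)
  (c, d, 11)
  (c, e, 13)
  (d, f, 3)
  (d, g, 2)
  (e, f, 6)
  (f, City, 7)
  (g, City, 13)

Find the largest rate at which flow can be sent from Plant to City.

Augment Plant→a→d→f→City: bottleneck 2, flow now 2.
Augment Plant→b→d→f→City: bottleneck 1, flow now 3.
Augment Plant→b→d→g→City: bottleneck 2, flow now 5.
Augment Plant→b→e→f→City: bottleneck 1, flow now 6.
Augment Plant→c→e→f→City: bottleneck 3, flow now 9.
No augmenting path remains; maximum flow = 9.
In the residual graph, reachable from Plant: {Plant, a, b, c, d, e, f}.
Min-cut edges: d→g (2), f→City (7); capacity 2 + 7 = 9.
This cut is saturated, so no flow can exceed 9.

9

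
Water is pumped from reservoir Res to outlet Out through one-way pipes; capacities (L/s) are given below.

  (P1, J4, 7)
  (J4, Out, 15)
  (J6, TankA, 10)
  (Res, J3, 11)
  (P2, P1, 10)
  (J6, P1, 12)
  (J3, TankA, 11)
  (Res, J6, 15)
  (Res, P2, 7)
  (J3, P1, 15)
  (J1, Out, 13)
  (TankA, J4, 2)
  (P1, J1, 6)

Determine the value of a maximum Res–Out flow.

Augment Res→J6→P1→J1→Out: bottleneck 6, flow now 6.
Augment Res→J6→P1→J4→Out: bottleneck 6, flow now 12.
Augment Res→J6→TankA→J4→Out: bottleneck 2, flow now 14.
Augment Res→P2→P1→J4→Out: bottleneck 1, flow now 15.
No augmenting path remains; maximum flow = 15.
In the residual graph, reachable from Res: {Res, J6, P2, J3, P1, TankA}.
Min-cut edges: P1→J1 (6), P1→J4 (7), TankA→J4 (2); capacity 6 + 7 + 2 = 15.
This cut is saturated, so no flow can exceed 15.

15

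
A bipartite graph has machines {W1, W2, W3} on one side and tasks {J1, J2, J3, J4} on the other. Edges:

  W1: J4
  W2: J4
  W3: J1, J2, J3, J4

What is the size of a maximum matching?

Unit-capacity flow: source→left, listed edges, right→sink; max matching = max flow.
Augmenting path W1→J4 (+1); matched 1.
Augmenting path W3→J1 (+1); matched 2.
No augmenting path remains; maximum matching = 2.
König certificate: {W3, J4} is a vertex cover of size 2 (every listed pair touches it), so no matching can be larger.

2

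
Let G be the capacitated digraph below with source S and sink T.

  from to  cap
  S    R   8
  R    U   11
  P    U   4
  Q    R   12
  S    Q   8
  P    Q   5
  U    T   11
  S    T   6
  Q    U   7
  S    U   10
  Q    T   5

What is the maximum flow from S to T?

22

Augment S→T: bottleneck 6, flow now 6.
Augment S→Q→T: bottleneck 5, flow now 11.
Augment S→U→T: bottleneck 10, flow now 21.
Augment S→Q→U→T: bottleneck 1, flow now 22.
No augmenting path remains; maximum flow = 22.
In the residual graph, reachable from S: {S, Q, R, U}.
Min-cut edges: S→T (6), Q→T (5), U→T (11); capacity 6 + 5 + 11 = 22.
This cut is saturated, so no flow can exceed 22.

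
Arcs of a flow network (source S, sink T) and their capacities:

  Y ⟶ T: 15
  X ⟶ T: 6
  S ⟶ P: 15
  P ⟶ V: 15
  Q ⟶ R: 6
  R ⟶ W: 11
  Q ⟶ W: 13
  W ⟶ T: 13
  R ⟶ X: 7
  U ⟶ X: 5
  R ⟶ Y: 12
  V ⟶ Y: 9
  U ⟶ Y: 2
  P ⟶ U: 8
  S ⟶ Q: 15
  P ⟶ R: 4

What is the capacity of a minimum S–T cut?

Augment S→Q→W→T: bottleneck 13, flow now 13.
Augment S→P→R→X→T: bottleneck 4, flow now 17.
Augment S→P→U→X→T: bottleneck 2, flow now 19.
Augment S→P→U→Y→T: bottleneck 2, flow now 21.
Augment S→P→V→Y→T: bottleneck 7, flow now 28.
Augment S→Q→R→Y→T: bottleneck 2, flow now 30.
No augmenting path remains; maximum flow = 30.
By max-flow min-cut, the minimum cut capacity equals the max flow.
In the residual graph, reachable from S: {S}.
Min-cut edges: S→P (15), S→Q (15); capacity 15 + 15 = 30.

30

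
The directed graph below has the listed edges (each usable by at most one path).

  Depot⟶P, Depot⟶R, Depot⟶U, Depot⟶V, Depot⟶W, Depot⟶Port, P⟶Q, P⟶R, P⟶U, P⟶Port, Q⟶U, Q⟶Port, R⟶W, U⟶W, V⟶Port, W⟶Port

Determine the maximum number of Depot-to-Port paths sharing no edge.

Assign every edge capacity 1; by Menger, the answer equals the max flow.
Path Depot→Port (+1); total 1.
Path Depot→P→Port (+1); total 2.
Path Depot→V→Port (+1); total 3.
Path Depot→W→Port (+1); total 4.
No residual Depot→Port path; max flow = 4.
Certifying cut of size 4: {Depot→P, Depot→Port, Depot→V, W→Port}.

4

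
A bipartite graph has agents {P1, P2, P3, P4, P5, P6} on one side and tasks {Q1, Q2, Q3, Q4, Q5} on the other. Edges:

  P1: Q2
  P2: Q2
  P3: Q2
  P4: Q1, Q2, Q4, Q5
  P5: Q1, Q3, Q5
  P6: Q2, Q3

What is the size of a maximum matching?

4

Unit-capacity flow: source→left, listed edges, right→sink; max matching = max flow.
Augmenting path P1→Q2 (+1); matched 1.
Augmenting path P4→Q1 (+1); matched 2.
Augmenting path P5→Q3 (+1); matched 3.
Augmenting path P6→Q3→P5→Q5 (+1); matched 4.
No augmenting path remains; maximum matching = 4.
König certificate: {P4, P5, P6, Q2} is a vertex cover of size 4 (every listed pair touches it), so no matching can be larger.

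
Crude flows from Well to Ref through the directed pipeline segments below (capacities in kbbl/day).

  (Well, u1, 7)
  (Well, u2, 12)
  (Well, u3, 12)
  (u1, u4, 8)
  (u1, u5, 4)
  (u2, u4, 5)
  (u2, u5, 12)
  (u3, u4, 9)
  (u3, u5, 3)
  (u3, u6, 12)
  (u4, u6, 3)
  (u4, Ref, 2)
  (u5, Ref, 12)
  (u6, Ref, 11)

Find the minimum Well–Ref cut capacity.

25

Augment Well→u1→u4→Ref: bottleneck 2, flow now 2.
Augment Well→u1→u5→Ref: bottleneck 4, flow now 6.
Augment Well→u2→u5→Ref: bottleneck 8, flow now 14.
Augment Well→u3→u6→Ref: bottleneck 11, flow now 25.
No augmenting path remains; maximum flow = 25.
By max-flow min-cut, the minimum cut capacity equals the max flow.
In the residual graph, reachable from Well: {Well, u1, u2, u3, u4, u5, u6}.
Min-cut edges: u4→Ref (2), u5→Ref (12), u6→Ref (11); capacity 2 + 12 + 11 = 25.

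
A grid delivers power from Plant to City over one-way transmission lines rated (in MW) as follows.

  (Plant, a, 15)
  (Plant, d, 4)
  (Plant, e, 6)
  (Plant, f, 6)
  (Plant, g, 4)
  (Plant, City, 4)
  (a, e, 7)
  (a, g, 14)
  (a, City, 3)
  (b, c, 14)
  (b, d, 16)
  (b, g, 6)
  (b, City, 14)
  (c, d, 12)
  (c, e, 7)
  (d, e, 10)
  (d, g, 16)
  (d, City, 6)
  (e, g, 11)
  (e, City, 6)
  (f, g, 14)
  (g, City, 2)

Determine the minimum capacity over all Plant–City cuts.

Augment Plant→City: bottleneck 4, flow now 4.
Augment Plant→a→City: bottleneck 3, flow now 7.
Augment Plant→d→City: bottleneck 4, flow now 11.
Augment Plant→e→City: bottleneck 6, flow now 17.
Augment Plant→g→City: bottleneck 2, flow now 19.
No augmenting path remains; maximum flow = 19.
By max-flow min-cut, the minimum cut capacity equals the max flow.
In the residual graph, reachable from Plant: {Plant, a, e, f, g}.
Min-cut edges: Plant→d (4), Plant→City (4), a→City (3), e→City (6), g→City (2); capacity 4 + 4 + 3 + 6 + 2 = 19.

19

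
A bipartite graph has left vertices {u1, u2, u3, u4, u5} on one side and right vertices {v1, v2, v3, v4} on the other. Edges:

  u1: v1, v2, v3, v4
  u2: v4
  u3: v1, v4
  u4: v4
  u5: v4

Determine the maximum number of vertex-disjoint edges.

3

Unit-capacity flow: source→left, listed edges, right→sink; max matching = max flow.
Augmenting path u1→v1 (+1); matched 1.
Augmenting path u2→v4 (+1); matched 2.
Augmenting path u3→v1→u1→v2 (+1); matched 3.
No augmenting path remains; maximum matching = 3.
König certificate: {u1, u3, v4} is a vertex cover of size 3 (every listed pair touches it), so no matching can be larger.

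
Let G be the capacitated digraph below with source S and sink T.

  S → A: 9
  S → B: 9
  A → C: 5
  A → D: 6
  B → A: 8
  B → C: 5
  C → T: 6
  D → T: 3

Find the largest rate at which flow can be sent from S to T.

Augment S→A→C→T: bottleneck 5, flow now 5.
Augment S→A→D→T: bottleneck 3, flow now 8.
Augment S→B→C→T: bottleneck 1, flow now 9.
No augmenting path remains; maximum flow = 9.
In the residual graph, reachable from S: {S, A, B, C, D}.
Min-cut edges: C→T (6), D→T (3); capacity 6 + 3 = 9.
This cut is saturated, so no flow can exceed 9.

9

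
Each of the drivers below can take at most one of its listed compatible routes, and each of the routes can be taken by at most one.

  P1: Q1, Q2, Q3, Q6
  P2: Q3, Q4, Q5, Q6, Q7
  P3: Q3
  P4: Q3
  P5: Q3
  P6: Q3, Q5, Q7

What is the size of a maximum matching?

Unit-capacity flow: source→left, listed edges, right→sink; max matching = max flow.
Augmenting path P1→Q1 (+1); matched 1.
Augmenting path P2→Q3 (+1); matched 2.
Augmenting path P6→Q5 (+1); matched 3.
Augmenting path P3→Q3→P2→Q4 (+1); matched 4.
No augmenting path remains; maximum matching = 4.
König certificate: {P1, P2, P6, Q3} is a vertex cover of size 4 (every listed pair touches it), so no matching can be larger.

4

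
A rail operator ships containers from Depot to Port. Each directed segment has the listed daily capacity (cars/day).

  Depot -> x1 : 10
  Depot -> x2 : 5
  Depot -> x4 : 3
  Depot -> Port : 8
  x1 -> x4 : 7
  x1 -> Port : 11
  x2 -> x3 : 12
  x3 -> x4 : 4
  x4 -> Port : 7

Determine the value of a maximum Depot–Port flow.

25

Augment Depot→Port: bottleneck 8, flow now 8.
Augment Depot→x1→Port: bottleneck 10, flow now 18.
Augment Depot→x4→Port: bottleneck 3, flow now 21.
Augment Depot→x2→x3→x4→Port: bottleneck 4, flow now 25.
No augmenting path remains; maximum flow = 25.
In the residual graph, reachable from Depot: {Depot, x2, x3}.
Min-cut edges: Depot→x1 (10), Depot→x4 (3), Depot→Port (8), x3→x4 (4); capacity 10 + 3 + 8 + 4 = 25.
This cut is saturated, so no flow can exceed 25.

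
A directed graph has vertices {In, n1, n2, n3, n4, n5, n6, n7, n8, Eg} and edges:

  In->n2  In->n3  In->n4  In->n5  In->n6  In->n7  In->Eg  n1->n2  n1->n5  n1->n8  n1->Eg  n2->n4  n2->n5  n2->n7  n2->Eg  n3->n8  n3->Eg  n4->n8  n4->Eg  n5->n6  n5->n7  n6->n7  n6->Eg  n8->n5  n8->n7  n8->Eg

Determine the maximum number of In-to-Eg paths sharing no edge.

Assign every edge capacity 1; by Menger, the answer equals the max flow.
Path In→Eg (+1); total 1.
Path In→n2→Eg (+1); total 2.
Path In→n3→Eg (+1); total 3.
Path In→n4→Eg (+1); total 4.
Path In→n6→Eg (+1); total 5.
No residual In→Eg path; max flow = 5.
Certifying cut of size 5: {In→Eg, In→n2, In→n3, In→n4, n6→Eg}.

5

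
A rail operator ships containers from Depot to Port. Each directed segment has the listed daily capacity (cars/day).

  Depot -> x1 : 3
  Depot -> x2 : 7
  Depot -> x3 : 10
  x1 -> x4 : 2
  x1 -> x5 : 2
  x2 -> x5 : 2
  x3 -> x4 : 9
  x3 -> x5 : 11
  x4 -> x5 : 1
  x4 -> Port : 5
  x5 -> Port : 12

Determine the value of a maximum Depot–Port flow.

15

Augment Depot→x1→x4→Port: bottleneck 2, flow now 2.
Augment Depot→x1→x5→Port: bottleneck 1, flow now 3.
Augment Depot→x2→x5→Port: bottleneck 2, flow now 5.
Augment Depot→x3→x4→Port: bottleneck 3, flow now 8.
Augment Depot→x3→x5→Port: bottleneck 7, flow now 15.
No augmenting path remains; maximum flow = 15.
In the residual graph, reachable from Depot: {Depot, x2}.
Min-cut edges: Depot→x1 (3), Depot→x3 (10), x2→x5 (2); capacity 3 + 10 + 2 = 15.
This cut is saturated, so no flow can exceed 15.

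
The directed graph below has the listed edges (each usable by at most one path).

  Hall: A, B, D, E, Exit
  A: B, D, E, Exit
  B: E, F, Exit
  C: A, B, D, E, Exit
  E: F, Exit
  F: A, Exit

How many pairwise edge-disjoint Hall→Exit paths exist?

4

Assign every edge capacity 1; by Menger, the answer equals the max flow.
Path Hall→Exit (+1); total 1.
Path Hall→A→Exit (+1); total 2.
Path Hall→B→Exit (+1); total 3.
Path Hall→E→Exit (+1); total 4.
No residual Hall→Exit path; max flow = 4.
Certifying cut of size 4: {Hall→A, Hall→B, Hall→E, Hall→Exit}.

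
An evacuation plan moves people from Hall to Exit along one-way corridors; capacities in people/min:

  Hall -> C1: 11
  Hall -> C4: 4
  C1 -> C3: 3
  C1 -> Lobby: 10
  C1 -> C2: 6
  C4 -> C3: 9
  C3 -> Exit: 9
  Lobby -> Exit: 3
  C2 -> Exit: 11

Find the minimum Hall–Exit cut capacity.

Augment Hall→C1→C3→Exit: bottleneck 3, flow now 3.
Augment Hall→C1→Lobby→Exit: bottleneck 3, flow now 6.
Augment Hall→C1→C2→Exit: bottleneck 5, flow now 11.
Augment Hall→C4→C3→Exit: bottleneck 4, flow now 15.
No augmenting path remains; maximum flow = 15.
By max-flow min-cut, the minimum cut capacity equals the max flow.
In the residual graph, reachable from Hall: {Hall}.
Min-cut edges: Hall→C1 (11), Hall→C4 (4); capacity 11 + 4 = 15.

15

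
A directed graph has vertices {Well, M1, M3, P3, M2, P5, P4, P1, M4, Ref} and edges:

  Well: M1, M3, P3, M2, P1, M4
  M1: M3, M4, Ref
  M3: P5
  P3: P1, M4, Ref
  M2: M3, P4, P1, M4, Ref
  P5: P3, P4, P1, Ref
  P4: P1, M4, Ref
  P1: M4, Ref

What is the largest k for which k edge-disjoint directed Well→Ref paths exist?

5

Assign every edge capacity 1; by Menger, the answer equals the max flow.
Path Well→M1→Ref (+1); total 1.
Path Well→P3→Ref (+1); total 2.
Path Well→M2→Ref (+1); total 3.
Path Well→P1→Ref (+1); total 4.
Path Well→M3→P5→Ref (+1); total 5.
No residual Well→Ref path; max flow = 5.
Certifying cut of size 5: {Well→M1, Well→M2, Well→M3, Well→P1, Well→P3}.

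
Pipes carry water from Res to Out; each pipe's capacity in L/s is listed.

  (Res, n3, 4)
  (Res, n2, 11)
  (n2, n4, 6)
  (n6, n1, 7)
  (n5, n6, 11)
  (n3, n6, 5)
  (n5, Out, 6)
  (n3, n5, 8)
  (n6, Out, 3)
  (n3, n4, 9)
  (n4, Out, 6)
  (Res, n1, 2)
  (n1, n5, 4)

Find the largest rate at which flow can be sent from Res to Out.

12

Augment Res→n1→n5→Out: bottleneck 2, flow now 2.
Augment Res→n2→n4→Out: bottleneck 6, flow now 8.
Augment Res→n3→n5→Out: bottleneck 4, flow now 12.
No augmenting path remains; maximum flow = 12.
In the residual graph, reachable from Res: {Res, n2}.
Min-cut edges: Res→n1 (2), Res→n3 (4), n2→n4 (6); capacity 2 + 4 + 6 = 12.
This cut is saturated, so no flow can exceed 12.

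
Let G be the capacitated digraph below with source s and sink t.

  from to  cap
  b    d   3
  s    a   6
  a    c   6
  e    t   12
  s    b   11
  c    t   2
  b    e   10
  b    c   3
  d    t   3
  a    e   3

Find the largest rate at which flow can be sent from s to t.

Augment s→a→c→t: bottleneck 2, flow now 2.
Augment s→a→e→t: bottleneck 3, flow now 5.
Augment s→b→d→t: bottleneck 3, flow now 8.
Augment s→b→e→t: bottleneck 8, flow now 16.
No augmenting path remains; maximum flow = 16.
In the residual graph, reachable from s: {s, a, c}.
Min-cut edges: s→b (11), a→e (3), c→t (2); capacity 11 + 3 + 2 = 16.
This cut is saturated, so no flow can exceed 16.

16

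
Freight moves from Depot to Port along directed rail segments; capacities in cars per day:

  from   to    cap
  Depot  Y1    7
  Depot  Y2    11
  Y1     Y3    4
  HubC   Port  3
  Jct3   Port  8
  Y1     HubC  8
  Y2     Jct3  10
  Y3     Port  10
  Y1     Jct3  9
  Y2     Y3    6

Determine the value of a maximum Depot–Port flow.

18

Augment Depot→Y2→Y3→Port: bottleneck 6, flow now 6.
Augment Depot→Y2→Jct3→Port: bottleneck 5, flow now 11.
Augment Depot→Y1→HubC→Port: bottleneck 3, flow now 14.
Augment Depot→Y1→Y3→Port: bottleneck 4, flow now 18.
No augmenting path remains; maximum flow = 18.
In the residual graph, reachable from Depot: {Depot}.
Min-cut edges: Depot→Y2 (11), Depot→Y1 (7); capacity 11 + 7 = 18.
This cut is saturated, so no flow can exceed 18.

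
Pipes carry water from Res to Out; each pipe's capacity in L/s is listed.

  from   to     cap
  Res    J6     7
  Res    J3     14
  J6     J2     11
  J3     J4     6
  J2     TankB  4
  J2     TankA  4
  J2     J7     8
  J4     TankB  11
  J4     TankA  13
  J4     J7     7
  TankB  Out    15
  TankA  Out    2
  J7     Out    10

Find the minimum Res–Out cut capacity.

Augment Res→J6→J2→TankB→Out: bottleneck 4, flow now 4.
Augment Res→J6→J2→TankA→Out: bottleneck 2, flow now 6.
Augment Res→J6→J2→J7→Out: bottleneck 1, flow now 7.
Augment Res→J3→J4→TankB→Out: bottleneck 6, flow now 13.
No augmenting path remains; maximum flow = 13.
By max-flow min-cut, the minimum cut capacity equals the max flow.
In the residual graph, reachable from Res: {Res, J3}.
Min-cut edges: Res→J6 (7), J3→J4 (6); capacity 7 + 6 = 13.

13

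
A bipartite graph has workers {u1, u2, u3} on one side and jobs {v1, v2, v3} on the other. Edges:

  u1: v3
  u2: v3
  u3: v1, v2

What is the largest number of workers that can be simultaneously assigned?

Unit-capacity flow: source→left, listed edges, right→sink; max matching = max flow.
Augmenting path u1→v3 (+1); matched 1.
Augmenting path u3→v1 (+1); matched 2.
No augmenting path remains; maximum matching = 2.
König certificate: {u3, v3} is a vertex cover of size 2 (every listed pair touches it), so no matching can be larger.

2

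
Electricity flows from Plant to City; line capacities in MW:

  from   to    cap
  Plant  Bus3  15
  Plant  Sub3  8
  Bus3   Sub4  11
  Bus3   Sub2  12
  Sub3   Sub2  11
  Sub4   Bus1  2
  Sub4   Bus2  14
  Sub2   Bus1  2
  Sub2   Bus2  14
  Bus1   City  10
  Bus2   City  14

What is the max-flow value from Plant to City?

18

Augment Plant→Bus3→Sub4→Bus1→City: bottleneck 2, flow now 2.
Augment Plant→Bus3→Sub4→Bus2→City: bottleneck 9, flow now 11.
Augment Plant→Bus3→Sub2→Bus1→City: bottleneck 2, flow now 13.
Augment Plant→Bus3→Sub2→Bus2→City: bottleneck 2, flow now 15.
Augment Plant→Sub3→Sub2→Bus2→City: bottleneck 3, flow now 18.
No augmenting path remains; maximum flow = 18.
In the residual graph, reachable from Plant: {Plant, Bus3, Sub3, Sub4, Sub2, Bus2}.
Min-cut edges: Sub4→Bus1 (2), Sub2→Bus1 (2), Bus2→City (14); capacity 2 + 2 + 14 = 18.
This cut is saturated, so no flow can exceed 18.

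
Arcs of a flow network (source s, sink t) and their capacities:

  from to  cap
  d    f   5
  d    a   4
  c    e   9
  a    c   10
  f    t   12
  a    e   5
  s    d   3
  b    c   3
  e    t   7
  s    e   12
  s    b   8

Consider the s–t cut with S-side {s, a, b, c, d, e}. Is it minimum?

Given cut capacity: 5 + 7 = 12.
Augment s→e→t: bottleneck 7, flow now 7.
Augment s→d→f→t: bottleneck 3, flow now 10.
No augmenting path remains; maximum flow = 10.
In the residual graph, reachable from s: {s, b, c, e}.
Min-cut edges: s→d (3), e→t (7); capacity 3 + 7 = 10.
Cut capacity 12 exceeds the max flow 10, so it is not minimum.

No — its capacity is 12, but the minimum cut has capacity 10.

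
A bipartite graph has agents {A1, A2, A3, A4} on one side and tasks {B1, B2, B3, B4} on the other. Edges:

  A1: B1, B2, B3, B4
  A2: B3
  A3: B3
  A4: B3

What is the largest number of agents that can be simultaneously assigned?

Unit-capacity flow: source→left, listed edges, right→sink; max matching = max flow.
Augmenting path A1→B1 (+1); matched 1.
Augmenting path A2→B3 (+1); matched 2.
No augmenting path remains; maximum matching = 2.
König certificate: {A1, B3} is a vertex cover of size 2 (every listed pair touches it), so no matching can be larger.

2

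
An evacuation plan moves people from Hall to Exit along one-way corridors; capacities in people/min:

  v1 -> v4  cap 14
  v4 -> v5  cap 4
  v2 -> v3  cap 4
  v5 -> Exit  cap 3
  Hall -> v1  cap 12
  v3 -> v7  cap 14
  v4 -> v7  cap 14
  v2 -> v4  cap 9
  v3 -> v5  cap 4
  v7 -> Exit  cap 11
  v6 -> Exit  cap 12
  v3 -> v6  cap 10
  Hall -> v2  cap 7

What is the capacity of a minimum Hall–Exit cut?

18

Augment Hall→v1→v4→v5→Exit: bottleneck 3, flow now 3.
Augment Hall→v1→v4→v7→Exit: bottleneck 9, flow now 12.
Augment Hall→v2→v3→v6→Exit: bottleneck 4, flow now 16.
Augment Hall→v2→v4→v7→Exit: bottleneck 2, flow now 18.
No augmenting path remains; maximum flow = 18.
By max-flow min-cut, the minimum cut capacity equals the max flow.
In the residual graph, reachable from Hall: {Hall, v1, v2, v4, v5, v7}.
Min-cut edges: v2→v3 (4), v5→Exit (3), v7→Exit (11); capacity 4 + 3 + 11 = 18.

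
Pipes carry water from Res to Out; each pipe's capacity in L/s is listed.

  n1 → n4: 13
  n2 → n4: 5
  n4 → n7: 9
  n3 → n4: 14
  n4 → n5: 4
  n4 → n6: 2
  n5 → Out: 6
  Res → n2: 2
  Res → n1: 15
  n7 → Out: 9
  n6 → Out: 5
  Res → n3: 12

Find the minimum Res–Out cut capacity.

Augment Res→n1→n4→n5→Out: bottleneck 4, flow now 4.
Augment Res→n1→n4→n6→Out: bottleneck 2, flow now 6.
Augment Res→n1→n4→n7→Out: bottleneck 7, flow now 13.
Augment Res→n2→n4→n7→Out: bottleneck 2, flow now 15.
No augmenting path remains; maximum flow = 15.
By max-flow min-cut, the minimum cut capacity equals the max flow.
In the residual graph, reachable from Res: {Res, n1, n2, n3, n4}.
Min-cut edges: n4→n5 (4), n4→n6 (2), n4→n7 (9); capacity 4 + 2 + 9 = 15.

15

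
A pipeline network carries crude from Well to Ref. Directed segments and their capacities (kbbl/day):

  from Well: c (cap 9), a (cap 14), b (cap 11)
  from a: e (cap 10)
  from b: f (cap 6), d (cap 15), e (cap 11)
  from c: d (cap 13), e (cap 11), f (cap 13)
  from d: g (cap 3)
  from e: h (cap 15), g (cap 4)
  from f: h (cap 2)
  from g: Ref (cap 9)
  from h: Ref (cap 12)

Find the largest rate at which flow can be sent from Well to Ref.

19

Augment Well→a→e→g→Ref: bottleneck 4, flow now 4.
Augment Well→a→e→h→Ref: bottleneck 6, flow now 10.
Augment Well→b→d→g→Ref: bottleneck 3, flow now 13.
Augment Well→b→e→h→Ref: bottleneck 6, flow now 19.
No augmenting path remains; maximum flow = 19.
In the residual graph, reachable from Well: {Well, a, b, c, d, e, f, h}.
Min-cut edges: d→g (3), e→g (4), h→Ref (12); capacity 3 + 4 + 12 = 19.
This cut is saturated, so no flow can exceed 19.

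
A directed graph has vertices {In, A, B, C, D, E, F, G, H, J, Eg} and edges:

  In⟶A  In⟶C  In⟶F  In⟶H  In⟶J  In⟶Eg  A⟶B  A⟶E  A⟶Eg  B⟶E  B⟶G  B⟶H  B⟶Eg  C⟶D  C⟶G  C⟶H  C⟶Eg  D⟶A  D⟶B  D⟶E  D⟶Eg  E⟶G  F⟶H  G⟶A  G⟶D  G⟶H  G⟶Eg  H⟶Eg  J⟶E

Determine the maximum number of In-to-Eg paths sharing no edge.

5

Assign every edge capacity 1; by Menger, the answer equals the max flow.
Path In→Eg (+1); total 1.
Path In→A→Eg (+1); total 2.
Path In→C→Eg (+1); total 3.
Path In→H→Eg (+1); total 4.
Path In→J→E→G→Eg (+1); total 5.
No residual In→Eg path; max flow = 5.
Certifying cut of size 5: {H→Eg, In→A, In→C, In→Eg, In→J}.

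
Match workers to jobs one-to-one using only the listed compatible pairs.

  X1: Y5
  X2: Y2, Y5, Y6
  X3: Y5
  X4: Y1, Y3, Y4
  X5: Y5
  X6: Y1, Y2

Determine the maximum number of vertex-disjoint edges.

4

Unit-capacity flow: source→left, listed edges, right→sink; max matching = max flow.
Augmenting path X1→Y5 (+1); matched 1.
Augmenting path X2→Y2 (+1); matched 2.
Augmenting path X4→Y1 (+1); matched 3.
Augmenting path X6→Y1→X4→Y3 (+1); matched 4.
No augmenting path remains; maximum matching = 4.
König certificate: {X2, X4, X6, Y5} is a vertex cover of size 4 (every listed pair touches it), so no matching can be larger.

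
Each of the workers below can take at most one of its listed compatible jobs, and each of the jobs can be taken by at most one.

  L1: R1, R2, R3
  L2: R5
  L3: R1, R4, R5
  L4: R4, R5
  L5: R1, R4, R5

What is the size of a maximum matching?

4

Unit-capacity flow: source→left, listed edges, right→sink; max matching = max flow.
Augmenting path L1→R1 (+1); matched 1.
Augmenting path L2→R5 (+1); matched 2.
Augmenting path L3→R4 (+1); matched 3.
Augmenting path L5→R1→L1→R2 (+1); matched 4.
No augmenting path remains; maximum matching = 4.
König certificate: {L1, R1, R4, R5} is a vertex cover of size 4 (every listed pair touches it), so no matching can be larger.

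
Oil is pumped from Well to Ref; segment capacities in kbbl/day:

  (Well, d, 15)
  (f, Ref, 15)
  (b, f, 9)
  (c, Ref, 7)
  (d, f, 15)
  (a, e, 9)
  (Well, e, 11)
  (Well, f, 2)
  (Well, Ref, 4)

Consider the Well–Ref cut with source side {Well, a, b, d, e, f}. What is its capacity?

19

Edges leaving {Well, a, b, d, e, f}: Well→Ref (4), f→Ref (15).
Cut capacity = 4 + 15 = 19.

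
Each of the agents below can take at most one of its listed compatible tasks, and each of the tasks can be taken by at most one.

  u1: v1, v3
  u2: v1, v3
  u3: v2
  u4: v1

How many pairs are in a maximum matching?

Unit-capacity flow: source→left, listed edges, right→sink; max matching = max flow.
Augmenting path u1→v1 (+1); matched 1.
Augmenting path u2→v3 (+1); matched 2.
Augmenting path u3→v2 (+1); matched 3.
No augmenting path remains; maximum matching = 3.
König certificate: {u3, v1, v3} is a vertex cover of size 3 (every listed pair touches it), so no matching can be larger.

3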